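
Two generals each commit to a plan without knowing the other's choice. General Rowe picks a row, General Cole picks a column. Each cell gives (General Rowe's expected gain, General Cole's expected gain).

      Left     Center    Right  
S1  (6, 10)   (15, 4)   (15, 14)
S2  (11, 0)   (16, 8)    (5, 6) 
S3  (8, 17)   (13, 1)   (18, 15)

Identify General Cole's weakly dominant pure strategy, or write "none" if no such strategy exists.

none

Left fails to dominate Center at S2 (0<8).
Center fails to dominate Left at S1 (4<10).
Right fails to dominate Left at S3 (15<17).
No single strategy dominates all the others.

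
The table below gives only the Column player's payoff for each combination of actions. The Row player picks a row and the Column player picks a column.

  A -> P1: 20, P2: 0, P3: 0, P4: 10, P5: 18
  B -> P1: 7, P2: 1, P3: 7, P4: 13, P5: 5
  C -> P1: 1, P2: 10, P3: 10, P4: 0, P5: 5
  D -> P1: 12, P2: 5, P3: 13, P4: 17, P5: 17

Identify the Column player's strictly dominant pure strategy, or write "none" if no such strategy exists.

none

P1 fails to dominate P2 at C (1<10).
P2 fails to dominate P1 at A (0<20).
P3 fails to dominate P1 at A (0<20).
P4 fails to dominate P1 at A (10<20).
P5 fails to dominate P1 at A (18<20).
No single strategy dominates all the others.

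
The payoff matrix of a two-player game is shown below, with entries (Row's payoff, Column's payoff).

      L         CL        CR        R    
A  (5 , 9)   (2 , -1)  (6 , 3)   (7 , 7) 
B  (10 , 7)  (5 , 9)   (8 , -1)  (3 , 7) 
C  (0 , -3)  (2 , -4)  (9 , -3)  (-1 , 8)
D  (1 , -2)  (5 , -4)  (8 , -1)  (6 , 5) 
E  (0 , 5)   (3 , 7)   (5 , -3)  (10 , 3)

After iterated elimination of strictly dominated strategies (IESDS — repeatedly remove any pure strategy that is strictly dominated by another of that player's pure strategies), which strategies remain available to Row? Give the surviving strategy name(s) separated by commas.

For Column, R strictly dominates CR on the remaining rows (A: 7>3, B: 7>-1, C: 8>-3, D: 5>-1, E: 3>-3); eliminate CR.
For Row, B strictly dominates C on the remaining columns (L: 10>0, CL: 5>2, R: 3>-1); eliminate C.
Among the remaining strategies, none is strictly dominated by another pure strategy of the same player, so the elimination stops.
Surviving strategies — Row: {A, B, D, E}; Column: {L, CL, R}.

A, B, D, E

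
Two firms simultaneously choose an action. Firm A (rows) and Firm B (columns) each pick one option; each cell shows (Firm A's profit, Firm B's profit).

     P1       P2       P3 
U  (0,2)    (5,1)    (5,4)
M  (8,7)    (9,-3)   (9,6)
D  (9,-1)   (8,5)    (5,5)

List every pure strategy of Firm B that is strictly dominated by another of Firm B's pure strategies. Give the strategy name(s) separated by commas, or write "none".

none

P1: no other strategy beats it everywhere (P2 at U (2>1); P3 at M (7>6)).
P2: no other strategy beats it everywhere (P1 at D (5>-1); P3 at D (5=5)).
P3 is not dominated — it holds its own against P1 at U (4>2); P2 at U (4>1).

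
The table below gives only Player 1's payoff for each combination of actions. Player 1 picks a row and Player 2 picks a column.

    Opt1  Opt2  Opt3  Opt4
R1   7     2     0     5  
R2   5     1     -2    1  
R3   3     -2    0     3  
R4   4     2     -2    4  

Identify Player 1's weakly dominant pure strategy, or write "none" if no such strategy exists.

R1

R1 vs R2: Opt1: 7>5, Opt2: 2>1, Opt3: 0>-2, Opt4: 5>1.
R1 vs R3: Opt1: 7>3, Opt2: 2>-2, Opt3: 0=0, Opt4: 5>3.
R1 vs R4: Opt1: 7>4, Opt2: 2=2, Opt3: 0>-2, Opt4: 5>4.
R1 is at least as good as every other strategy against every opponent action, so it is weakly dominant.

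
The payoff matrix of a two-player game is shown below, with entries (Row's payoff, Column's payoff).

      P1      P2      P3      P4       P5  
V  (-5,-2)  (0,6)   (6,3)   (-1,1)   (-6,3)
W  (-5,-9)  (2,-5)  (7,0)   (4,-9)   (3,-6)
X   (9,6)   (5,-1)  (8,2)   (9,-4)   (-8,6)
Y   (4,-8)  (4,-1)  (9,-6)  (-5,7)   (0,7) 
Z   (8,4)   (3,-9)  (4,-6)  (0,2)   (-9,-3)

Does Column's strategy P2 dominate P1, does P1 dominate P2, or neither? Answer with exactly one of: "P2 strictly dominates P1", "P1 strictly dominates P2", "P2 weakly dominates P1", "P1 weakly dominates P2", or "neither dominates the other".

neither dominates the other

P2's payoffs vs P1's, by Row's action — V: 6>-2, W: -5>-9, X: -1<6, Y: -1>-8, Z: -9<4.
P2 does better at V, W, Y but worse at X, Z; neither strategy dominates the other.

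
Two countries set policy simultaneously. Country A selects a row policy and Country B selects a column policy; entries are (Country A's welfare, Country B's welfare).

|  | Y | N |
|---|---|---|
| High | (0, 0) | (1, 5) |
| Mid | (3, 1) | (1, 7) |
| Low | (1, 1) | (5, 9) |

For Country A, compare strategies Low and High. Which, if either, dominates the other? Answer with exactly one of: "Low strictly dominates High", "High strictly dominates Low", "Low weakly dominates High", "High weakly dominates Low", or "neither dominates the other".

Low strictly dominates High

Compare Low to High across every action of Country B: Y: 1>0, N: 5>1.
Low gives a strictly higher payoff against every action of Country B, so Low strictly dominates High.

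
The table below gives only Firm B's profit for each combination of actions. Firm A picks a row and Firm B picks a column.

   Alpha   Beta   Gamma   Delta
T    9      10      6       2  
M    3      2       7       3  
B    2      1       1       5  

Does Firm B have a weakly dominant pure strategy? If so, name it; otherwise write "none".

Alpha fails to dominate Beta at T (9<10).
Beta fails to dominate Alpha at M (2<3).
Gamma fails to dominate Alpha at T (6<9).
Delta fails to dominate Alpha at T (2<9).
No single strategy dominates all the others.

none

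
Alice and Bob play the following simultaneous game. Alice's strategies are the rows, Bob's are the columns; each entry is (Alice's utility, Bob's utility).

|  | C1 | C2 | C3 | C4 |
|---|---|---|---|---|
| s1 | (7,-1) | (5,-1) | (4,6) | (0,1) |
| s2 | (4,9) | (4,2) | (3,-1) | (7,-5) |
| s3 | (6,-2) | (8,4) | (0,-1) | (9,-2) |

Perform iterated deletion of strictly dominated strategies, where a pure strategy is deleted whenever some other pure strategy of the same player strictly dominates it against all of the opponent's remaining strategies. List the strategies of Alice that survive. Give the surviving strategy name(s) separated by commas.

For Bob, C3 strictly dominates C4 on the remaining rows (s1: 6>1, s2: -1>-5, s3: -1>-2); eliminate C4.
Row s2 is eliminated: s1 beats it against every remaining column (C1: 7>4, C2: 5>4, C3: 4>3).
For Bob, C3 strictly dominates C1 on the remaining rows (s1: 6>-1, s3: -1>-2); eliminate C1.
Among the remaining strategies, none is strictly dominated by another pure strategy of the same player, so the elimination stops.
Surviving strategies — Alice: {s1, s3}; Bob: {C2, C3}.

s1, s3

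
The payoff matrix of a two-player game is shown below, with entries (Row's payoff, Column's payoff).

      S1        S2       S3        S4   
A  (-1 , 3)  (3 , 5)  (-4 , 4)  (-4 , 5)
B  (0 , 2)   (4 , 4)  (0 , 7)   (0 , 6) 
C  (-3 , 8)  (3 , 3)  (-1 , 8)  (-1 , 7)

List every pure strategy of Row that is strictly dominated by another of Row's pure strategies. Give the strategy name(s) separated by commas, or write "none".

A: dominated, since B does at least as well everywhere (S1: 0>-1, S2: 4>3, S3: 0>-4, S4: 0>-4).
Nothing dominates B: A at S1 (0>-1); C at S1 (0>-3).
C is strictly dominated by B (S1: 0>-3, S2: 4>3, S3: 0>-1, S4: 0>-1).

A, C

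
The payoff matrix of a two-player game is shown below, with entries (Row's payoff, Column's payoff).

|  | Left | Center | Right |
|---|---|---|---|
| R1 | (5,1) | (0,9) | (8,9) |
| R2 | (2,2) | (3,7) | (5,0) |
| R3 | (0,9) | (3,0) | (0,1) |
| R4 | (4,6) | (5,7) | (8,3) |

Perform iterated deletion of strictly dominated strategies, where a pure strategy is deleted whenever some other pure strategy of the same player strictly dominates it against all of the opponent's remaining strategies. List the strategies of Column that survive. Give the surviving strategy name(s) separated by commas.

Center, Right

For Row, R4 strictly dominates R2 on the remaining columns (Left: 4>2, Center: 5>3, Right: 8>5); eliminate R2.
For Row, R4 strictly dominates R3 on the remaining columns (Left: 4>0, Center: 5>3, Right: 8>0); eliminate R3.
Column Left is eliminated: Center beats it against every remaining row (R1: 9>1, R4: 7>6).
Among the remaining strategies, none is strictly dominated by another pure strategy of the same player, so the elimination stops.
Surviving strategies — Row: {R1, R4}; Column: {Center, Right}.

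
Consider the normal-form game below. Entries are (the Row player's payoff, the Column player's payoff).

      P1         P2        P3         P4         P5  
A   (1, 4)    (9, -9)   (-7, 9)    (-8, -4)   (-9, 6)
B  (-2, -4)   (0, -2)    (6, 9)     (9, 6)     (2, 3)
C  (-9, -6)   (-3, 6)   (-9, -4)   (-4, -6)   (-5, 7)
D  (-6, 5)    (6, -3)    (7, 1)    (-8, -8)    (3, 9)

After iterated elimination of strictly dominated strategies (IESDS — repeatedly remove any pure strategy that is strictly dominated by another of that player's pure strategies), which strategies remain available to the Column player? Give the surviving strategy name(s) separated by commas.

Row C is eliminated: B beats it against every remaining column (P1: -2>-9, P2: 0>-3, P3: 6>-9, P4: 9>-4, P5: 2>-5).
For the Column player, P5 strictly dominates P1 on the remaining rows (A: 6>4, B: 3>-4, D: 9>5); eliminate P1.
The Column player's strategy P2 is strictly dominated by P3 (A: 9>-9, B: 9>-2, D: 1>-3) and is removed.
The Row player's strategy A is strictly dominated by B (P3: 6>-7, P4: 9>-8, P5: 2>-9) and is removed.
Column P4 is eliminated: P3 beats it against every remaining row (B: 9>6, D: 1>-8).
Row B is eliminated: D beats it against every remaining column (P3: 7>6, P5: 3>2).
The Column player's strategy P3 is strictly dominated by P5 (D: 9>1) and is removed.
Among the remaining strategies, none is strictly dominated by another pure strategy of the same player, so the elimination stops.
Surviving strategies — the Row player: {D}; the Column player: {P5}.

P5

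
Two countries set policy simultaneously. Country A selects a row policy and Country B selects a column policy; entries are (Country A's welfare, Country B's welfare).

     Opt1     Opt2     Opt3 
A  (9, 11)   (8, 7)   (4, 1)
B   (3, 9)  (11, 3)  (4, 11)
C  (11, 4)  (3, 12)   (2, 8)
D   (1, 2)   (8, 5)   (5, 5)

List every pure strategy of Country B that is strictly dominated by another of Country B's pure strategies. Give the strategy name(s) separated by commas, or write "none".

none

Opt1: no other strategy beats it everywhere (Opt2 at A (11>7); Opt3 at A (11>1)).
Nothing dominates Opt2: Opt1 at C (12>4); Opt3 at A (7>1).
Nothing dominates Opt3: Opt1 at B (11>9); Opt2 at B (11>3).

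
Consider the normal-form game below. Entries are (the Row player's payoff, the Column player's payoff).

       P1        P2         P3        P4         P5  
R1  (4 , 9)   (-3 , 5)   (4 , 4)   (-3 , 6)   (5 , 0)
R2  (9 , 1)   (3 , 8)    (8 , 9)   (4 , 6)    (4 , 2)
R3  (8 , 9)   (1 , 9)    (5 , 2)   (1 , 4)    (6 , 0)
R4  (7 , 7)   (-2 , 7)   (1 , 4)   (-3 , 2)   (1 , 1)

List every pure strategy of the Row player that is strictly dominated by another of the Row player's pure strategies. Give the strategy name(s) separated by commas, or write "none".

R1 is strictly dominated by R3 (P1: 8>4, P2: 1>-3, P3: 5>4, P4: 1>-3, P5: 6>5).
Nothing dominates R2: R1 at P1 (9>4); R3 at P1 (9>8); R4 at P1 (9>7).
R3 is not dominated — it holds its own against R1 at P1 (8>4); R2 at P5 (6>4); R4 at P1 (8>7).
R4 is strictly dominated by R2 (P1: 9>7, P2: 3>-2, P3: 8>1, P4: 4>-3, P5: 4>1).

R1, R4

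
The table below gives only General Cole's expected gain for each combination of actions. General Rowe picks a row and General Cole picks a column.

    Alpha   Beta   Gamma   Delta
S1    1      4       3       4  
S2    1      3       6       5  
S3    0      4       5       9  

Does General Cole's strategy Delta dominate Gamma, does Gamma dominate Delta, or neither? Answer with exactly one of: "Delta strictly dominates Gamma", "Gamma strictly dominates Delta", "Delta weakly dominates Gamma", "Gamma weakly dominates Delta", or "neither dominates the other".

neither dominates the other

Delta's payoffs vs Gamma's, by General Rowe's action — S1: 4>3, S2: 5<6, S3: 9>5.
Delta does better at S1, S3 but worse at S2; neither strategy dominates the other.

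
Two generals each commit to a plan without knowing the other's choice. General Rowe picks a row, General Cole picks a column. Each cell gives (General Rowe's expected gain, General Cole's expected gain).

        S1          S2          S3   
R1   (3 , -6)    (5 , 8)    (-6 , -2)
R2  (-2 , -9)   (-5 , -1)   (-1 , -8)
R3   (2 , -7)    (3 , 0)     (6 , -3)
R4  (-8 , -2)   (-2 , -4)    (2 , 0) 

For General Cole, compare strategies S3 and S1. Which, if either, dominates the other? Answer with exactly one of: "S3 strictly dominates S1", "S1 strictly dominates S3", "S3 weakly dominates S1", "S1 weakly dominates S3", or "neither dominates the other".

S3 strictly dominates S1

S3's payoffs vs S1's, by General Rowe's action — R1: -2>-6, R2: -8>-9, R3: -3>-7, R4: 0>-2.
Every comparison favours S3, so S3 strictly dominates S1.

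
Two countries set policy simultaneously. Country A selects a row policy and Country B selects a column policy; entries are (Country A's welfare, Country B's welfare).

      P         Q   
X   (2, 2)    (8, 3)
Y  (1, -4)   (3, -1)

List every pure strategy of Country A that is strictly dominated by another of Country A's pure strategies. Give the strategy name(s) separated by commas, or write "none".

Nothing dominates X: Y at P (2>1).
Y is strictly dominated by X (P: 2>1, Q: 8>3).

Y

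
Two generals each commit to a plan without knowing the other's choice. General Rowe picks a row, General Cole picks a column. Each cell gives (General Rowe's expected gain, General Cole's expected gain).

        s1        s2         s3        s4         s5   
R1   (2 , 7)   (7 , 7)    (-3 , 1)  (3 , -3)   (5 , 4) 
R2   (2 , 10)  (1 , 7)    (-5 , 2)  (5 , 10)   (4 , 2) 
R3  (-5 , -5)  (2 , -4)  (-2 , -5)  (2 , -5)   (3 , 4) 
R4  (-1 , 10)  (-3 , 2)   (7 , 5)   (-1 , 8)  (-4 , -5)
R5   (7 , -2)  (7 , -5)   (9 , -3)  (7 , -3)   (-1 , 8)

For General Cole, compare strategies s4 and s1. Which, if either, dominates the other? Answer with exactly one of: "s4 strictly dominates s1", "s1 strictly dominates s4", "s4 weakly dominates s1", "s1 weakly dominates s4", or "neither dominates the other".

Compare s4 to s1 across each opponent action: R1: -3<7, R2: 10=10, R3: -5=-5, R4: 8<10, R5: -3<-2.
s1 is at least as good everywhere and strictly better somewhere (tied at R2, R3), so s1 weakly dominates s4.

s1 weakly dominates s4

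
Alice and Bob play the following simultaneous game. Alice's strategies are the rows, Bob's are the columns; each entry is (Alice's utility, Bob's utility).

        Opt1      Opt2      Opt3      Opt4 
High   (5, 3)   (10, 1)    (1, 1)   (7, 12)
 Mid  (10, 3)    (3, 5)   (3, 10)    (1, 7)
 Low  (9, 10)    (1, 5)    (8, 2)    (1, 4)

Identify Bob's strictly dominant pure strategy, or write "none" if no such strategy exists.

none

Opt1 fails to dominate Opt2 at Mid (3<5).
Opt2 fails to dominate Opt1 at High (1<3).
Opt3 fails to dominate Opt1 at High (1<3).
Opt4 fails to dominate Opt1 at Low (4<10).
No single strategy dominates all the others.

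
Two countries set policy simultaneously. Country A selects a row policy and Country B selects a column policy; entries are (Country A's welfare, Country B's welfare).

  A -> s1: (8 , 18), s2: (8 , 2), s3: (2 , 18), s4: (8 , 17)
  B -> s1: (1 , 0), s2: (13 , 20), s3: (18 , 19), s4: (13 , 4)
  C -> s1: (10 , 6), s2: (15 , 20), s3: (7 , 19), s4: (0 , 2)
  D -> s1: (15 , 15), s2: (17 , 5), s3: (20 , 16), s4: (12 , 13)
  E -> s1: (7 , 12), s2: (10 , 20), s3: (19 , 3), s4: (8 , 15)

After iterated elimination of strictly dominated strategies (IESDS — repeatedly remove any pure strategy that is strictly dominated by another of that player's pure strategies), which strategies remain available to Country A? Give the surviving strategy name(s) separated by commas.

D

Row A is eliminated: D beats it against every remaining column (s1: 15>8, s2: 17>8, s3: 20>2, s4: 12>8).
For Country A, D strictly dominates C on the remaining columns (s1: 15>10, s2: 17>15, s3: 20>7, s4: 12>0); eliminate C.
For Country A, D strictly dominates E on the remaining columns (s1: 15>7, s2: 17>10, s3: 20>19, s4: 12>8); eliminate E.
Country B's strategy s1 is strictly dominated by s3 (B: 19>0, D: 16>15) and is removed.
Column s4 is eliminated: s3 beats it against every remaining row (B: 19>4, D: 16>13).
Country A's strategy B is strictly dominated by D (s2: 17>13, s3: 20>18) and is removed.
For Country B, s3 strictly dominates s2 on the remaining rows (D: 16>5); eliminate s2.
Among the remaining strategies, none is strictly dominated by another pure strategy of the same player, so the elimination stops.
Surviving strategies — Country A: {D}; Country B: {s3}.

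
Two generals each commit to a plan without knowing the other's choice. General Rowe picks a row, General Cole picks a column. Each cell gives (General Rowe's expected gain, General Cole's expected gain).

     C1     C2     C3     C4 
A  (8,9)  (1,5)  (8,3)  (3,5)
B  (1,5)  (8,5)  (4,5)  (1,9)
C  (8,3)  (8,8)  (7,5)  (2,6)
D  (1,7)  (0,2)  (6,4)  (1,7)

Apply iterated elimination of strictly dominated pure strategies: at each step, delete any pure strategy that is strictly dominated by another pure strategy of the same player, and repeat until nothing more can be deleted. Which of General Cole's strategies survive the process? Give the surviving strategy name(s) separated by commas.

Row D is eliminated: A beats it against every remaining column (C1: 8>1, C2: 1>0, C3: 8>6, C4: 3>1).
General Cole's strategy C3 is strictly dominated by C4 (A: 5>3, B: 9>5, C: 6>5) and is removed.
Among the remaining strategies, none is strictly dominated by another pure strategy of the same player, so the elimination stops.
Surviving strategies — General Rowe: {A, B, C}; General Cole: {C1, C2, C4}.

C1, C2, C4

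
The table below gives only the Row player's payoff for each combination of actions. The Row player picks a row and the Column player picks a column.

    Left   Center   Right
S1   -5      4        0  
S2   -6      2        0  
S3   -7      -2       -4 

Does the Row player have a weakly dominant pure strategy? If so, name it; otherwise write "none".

S1 vs S2: Left: -5>-6, Center: 4>2, Right: 0=0.
S1 vs S3: Left: -5>-7, Center: 4>-2, Right: 0>-4.
S1 is at least as good as every other strategy against every opponent action, so it is weakly dominant.

S1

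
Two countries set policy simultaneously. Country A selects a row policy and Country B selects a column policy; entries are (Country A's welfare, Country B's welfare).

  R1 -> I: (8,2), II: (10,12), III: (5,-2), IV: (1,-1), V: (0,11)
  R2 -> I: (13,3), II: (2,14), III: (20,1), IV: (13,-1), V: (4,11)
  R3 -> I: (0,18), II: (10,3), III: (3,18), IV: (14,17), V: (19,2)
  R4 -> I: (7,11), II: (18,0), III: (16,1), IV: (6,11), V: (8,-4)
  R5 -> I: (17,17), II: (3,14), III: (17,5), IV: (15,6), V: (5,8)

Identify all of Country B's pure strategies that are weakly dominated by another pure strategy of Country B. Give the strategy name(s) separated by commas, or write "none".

III, IV, V

Nothing dominates I: II at R3 (18>3); III at R1 (2>-2); IV at R1 (2>-1); V at R3 (18>2).
Nothing dominates II: I at R1 (12>2); III at R1 (12>-2); IV at R1 (12>-1); V at R1 (12>11).
III: dominated, since I does at least as well everywhere (R1: 2>-2, R2: 3>1, R3: 18=18, R4: 11>1, R5: 17>5).
IV is weakly dominated by I (R1: 2>-1, R2: 3>-1, R3: 18>17, R4: 11=11, R5: 17>6).
V is weakly dominated by II (R1: 12>11, R2: 14>11, R3: 3>2, R4: 0>-4, R5: 14>8).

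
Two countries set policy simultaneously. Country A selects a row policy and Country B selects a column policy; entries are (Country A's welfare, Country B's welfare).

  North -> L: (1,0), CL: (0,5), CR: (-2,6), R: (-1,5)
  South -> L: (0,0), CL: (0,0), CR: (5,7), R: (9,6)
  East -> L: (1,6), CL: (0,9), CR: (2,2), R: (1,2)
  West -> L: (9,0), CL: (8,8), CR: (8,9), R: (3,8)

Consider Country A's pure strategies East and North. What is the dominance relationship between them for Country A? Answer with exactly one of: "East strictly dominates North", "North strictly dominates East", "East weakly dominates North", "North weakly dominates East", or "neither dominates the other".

East's payoffs vs North's, by Country B's action — L: 1=1, CL: 0=0, CR: 2>-2, R: 1>-1.
East is at least as good everywhere and strictly better somewhere (tied only at L, CL), so East weakly but not strictly dominates North.

East weakly dominates North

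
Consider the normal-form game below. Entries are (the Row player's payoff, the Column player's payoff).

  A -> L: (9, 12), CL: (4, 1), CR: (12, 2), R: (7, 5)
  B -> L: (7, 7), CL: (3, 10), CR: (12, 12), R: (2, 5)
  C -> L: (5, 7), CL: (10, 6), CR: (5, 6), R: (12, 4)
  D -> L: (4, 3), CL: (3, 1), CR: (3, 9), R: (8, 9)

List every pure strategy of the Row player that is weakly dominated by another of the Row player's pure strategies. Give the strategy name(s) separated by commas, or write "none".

A: no other strategy beats it everywhere (B at L (9>7); C at L (9>5); D at L (9>4)).
A weakly dominates B — L: 9>7, CL: 4>3, CR: 12=12, R: 7>2.
Nothing dominates C: A at CL (10>4); B at CL (10>3); D at L (5>4).
C weakly dominates D — L: 5>4, CL: 10>3, CR: 5>3, R: 12>8.

B, D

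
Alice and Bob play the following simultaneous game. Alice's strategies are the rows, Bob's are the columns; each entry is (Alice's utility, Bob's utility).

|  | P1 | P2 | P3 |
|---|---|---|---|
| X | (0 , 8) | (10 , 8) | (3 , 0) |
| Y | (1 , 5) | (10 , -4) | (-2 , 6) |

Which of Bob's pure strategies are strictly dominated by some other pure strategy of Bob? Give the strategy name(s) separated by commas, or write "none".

Nothing dominates P1: P2 at X (8=8); P3 at X (8>0).
P2: no other strategy beats it everywhere (P1 at X (8=8); P3 at X (8>0)).
Nothing dominates P3: P1 at Y (6>5); P2 at Y (6>-4).

none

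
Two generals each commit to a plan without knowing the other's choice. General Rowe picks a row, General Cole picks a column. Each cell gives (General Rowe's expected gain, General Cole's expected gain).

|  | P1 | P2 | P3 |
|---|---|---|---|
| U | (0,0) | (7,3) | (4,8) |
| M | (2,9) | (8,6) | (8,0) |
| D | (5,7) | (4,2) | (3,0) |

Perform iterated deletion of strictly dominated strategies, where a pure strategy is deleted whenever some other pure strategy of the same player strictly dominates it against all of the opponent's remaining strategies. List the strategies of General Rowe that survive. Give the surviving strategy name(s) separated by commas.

For General Rowe, M strictly dominates U on the remaining columns (P1: 2>0, P2: 8>7, P3: 8>4); eliminate U.
Column P2 is eliminated: P1 beats it against every remaining row (M: 9>6, D: 7>2).
General Cole's strategy P3 is strictly dominated by P1 (M: 9>0, D: 7>0) and is removed.
General Rowe's strategy M is strictly dominated by D (P1: 5>2) and is removed.
Among the remaining strategies, none is strictly dominated by another pure strategy of the same player, so the elimination stops.
Surviving strategies — General Rowe: {D}; General Cole: {P1}.

D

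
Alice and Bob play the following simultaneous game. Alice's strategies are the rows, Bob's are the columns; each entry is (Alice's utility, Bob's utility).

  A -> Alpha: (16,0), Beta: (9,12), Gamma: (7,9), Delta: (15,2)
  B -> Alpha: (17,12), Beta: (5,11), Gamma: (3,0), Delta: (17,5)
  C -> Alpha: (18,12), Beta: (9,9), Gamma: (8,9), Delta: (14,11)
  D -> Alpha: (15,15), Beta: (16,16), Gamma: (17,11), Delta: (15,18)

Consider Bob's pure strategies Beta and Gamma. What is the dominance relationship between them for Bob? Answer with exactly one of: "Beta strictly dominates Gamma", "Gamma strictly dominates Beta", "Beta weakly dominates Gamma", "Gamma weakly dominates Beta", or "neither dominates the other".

Beta weakly dominates Gamma

Compare Beta to Gamma across every action of Alice: A: 12>9, B: 11>0, C: 9=9, D: 16>11.
Beta is at least as good everywhere and strictly better somewhere (tied only at C), so Beta weakly but not strictly dominates Gamma.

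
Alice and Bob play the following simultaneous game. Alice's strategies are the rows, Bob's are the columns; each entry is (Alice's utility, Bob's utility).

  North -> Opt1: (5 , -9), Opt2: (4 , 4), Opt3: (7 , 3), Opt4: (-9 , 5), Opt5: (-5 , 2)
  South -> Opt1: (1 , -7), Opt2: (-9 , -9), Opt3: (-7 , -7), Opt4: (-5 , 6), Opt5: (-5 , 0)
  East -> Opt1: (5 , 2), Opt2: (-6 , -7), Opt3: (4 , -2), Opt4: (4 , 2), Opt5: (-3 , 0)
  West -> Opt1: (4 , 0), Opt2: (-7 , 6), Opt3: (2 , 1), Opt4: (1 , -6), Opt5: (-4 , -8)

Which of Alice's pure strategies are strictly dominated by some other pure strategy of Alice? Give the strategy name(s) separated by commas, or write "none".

North is not dominated — it holds its own against South at Opt1 (5>1); East at Opt1 (5=5); West at Opt1 (5>4).
South: dominated, since East does at least as well everywhere (Opt1: 5>1, Opt2: -6>-9, Opt3: 4>-7, Opt4: 4>-5, Opt5: -3>-5).
East is not dominated — it holds its own against North at Opt1 (5=5); South at Opt1 (5>1); West at Opt1 (5>4).
East strictly dominates West — Opt1: 5>4, Opt2: -6>-7, Opt3: 4>2, Opt4: 4>1, Opt5: -3>-4.

South, West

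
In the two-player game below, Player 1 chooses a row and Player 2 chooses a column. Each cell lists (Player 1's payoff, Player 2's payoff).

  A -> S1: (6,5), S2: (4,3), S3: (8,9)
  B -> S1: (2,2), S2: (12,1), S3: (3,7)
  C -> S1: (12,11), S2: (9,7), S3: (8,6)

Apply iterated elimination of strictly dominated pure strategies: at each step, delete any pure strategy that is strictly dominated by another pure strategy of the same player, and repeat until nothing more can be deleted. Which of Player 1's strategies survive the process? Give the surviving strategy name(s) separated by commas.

Player 2's strategy S2 is strictly dominated by S1 (A: 5>3, B: 2>1, C: 11>7) and is removed.
Player 1's strategy B is strictly dominated by A (S1: 6>2, S3: 8>3) and is removed.
Among the remaining strategies, none is strictly dominated by another pure strategy of the same player, so the elimination stops.
Surviving strategies — Player 1: {A, C}; Player 2: {S1, S3}.

A, C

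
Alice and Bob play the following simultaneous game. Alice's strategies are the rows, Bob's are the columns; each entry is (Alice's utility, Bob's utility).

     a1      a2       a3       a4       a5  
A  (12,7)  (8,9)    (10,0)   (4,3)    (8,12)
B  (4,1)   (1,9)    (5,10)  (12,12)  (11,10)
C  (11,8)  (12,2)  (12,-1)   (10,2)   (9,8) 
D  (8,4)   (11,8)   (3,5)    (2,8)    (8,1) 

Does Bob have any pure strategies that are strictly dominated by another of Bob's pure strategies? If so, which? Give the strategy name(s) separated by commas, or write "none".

a1: no other strategy beats it everywhere (a2 at C (8>2); a3 at A (7>0); a4 at A (7>3); a5 at C (8=8)).
Nothing dominates a2: a1 at A (9>7); a3 at A (9>0); a4 at A (9>3); a5 at D (8>1).
a4 strictly dominates a3 — A: 3>0, B: 12>10, C: 2>-1, D: 8>5.
a4: no other strategy beats it everywhere (a1 at B (12>1); a2 at B (12>9); a3 at A (3>0); a5 at B (12>10)).
a5 is not dominated — it holds its own against a1 at A (12>7); a2 at A (12>9); a3 at A (12>0); a4 at A (12>3).

a3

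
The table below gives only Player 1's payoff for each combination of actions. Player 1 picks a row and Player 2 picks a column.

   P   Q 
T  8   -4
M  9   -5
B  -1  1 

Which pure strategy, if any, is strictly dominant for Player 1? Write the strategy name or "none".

T fails to dominate M at P (8<9).
M fails to dominate T at Q (-5<-4).
B fails to dominate T at P (-1<8).
No single strategy dominates all the others.

none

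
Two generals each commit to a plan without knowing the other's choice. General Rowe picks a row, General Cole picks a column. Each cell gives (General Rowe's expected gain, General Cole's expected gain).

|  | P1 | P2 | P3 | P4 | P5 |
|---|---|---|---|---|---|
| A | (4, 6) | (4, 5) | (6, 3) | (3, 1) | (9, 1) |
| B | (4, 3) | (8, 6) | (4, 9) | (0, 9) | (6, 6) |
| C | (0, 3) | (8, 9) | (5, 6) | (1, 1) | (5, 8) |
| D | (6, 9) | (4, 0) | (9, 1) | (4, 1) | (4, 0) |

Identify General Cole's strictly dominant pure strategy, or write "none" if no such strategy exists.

P1 fails to dominate P2 at B (3<6).
P2 fails to dominate P1 at A (5<6).
P3 fails to dominate P1 at A (3<6).
P4 fails to dominate P1 at A (1<6).
P5 fails to dominate P1 at A (1<6).
No single strategy dominates all the others.

none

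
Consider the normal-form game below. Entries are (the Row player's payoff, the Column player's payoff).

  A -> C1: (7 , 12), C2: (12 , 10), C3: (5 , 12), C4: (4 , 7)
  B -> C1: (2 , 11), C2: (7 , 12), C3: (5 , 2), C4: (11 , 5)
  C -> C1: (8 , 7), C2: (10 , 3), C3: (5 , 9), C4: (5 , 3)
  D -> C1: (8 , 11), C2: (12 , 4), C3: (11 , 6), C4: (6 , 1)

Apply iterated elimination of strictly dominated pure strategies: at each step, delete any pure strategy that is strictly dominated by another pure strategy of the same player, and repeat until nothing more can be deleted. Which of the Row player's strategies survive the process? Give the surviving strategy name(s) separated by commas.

C, D

For the Column player, C1 strictly dominates C4 on the remaining rows (A: 12>7, B: 11>5, C: 7>3, D: 11>1); eliminate C4.
For the Row player, D strictly dominates B on the remaining columns (C1: 8>2, C2: 12>7, C3: 11>5); eliminate B.
For the Column player, C1 strictly dominates C2 on the remaining rows (A: 12>10, C: 7>3, D: 11>4); eliminate C2.
For the Row player, D strictly dominates A on the remaining columns (C1: 8>7, C3: 11>5); eliminate A.
Among the remaining strategies, none is strictly dominated by another pure strategy of the same player, so the elimination stops.
Surviving strategies — the Row player: {C, D}; the Column player: {C1, C3}.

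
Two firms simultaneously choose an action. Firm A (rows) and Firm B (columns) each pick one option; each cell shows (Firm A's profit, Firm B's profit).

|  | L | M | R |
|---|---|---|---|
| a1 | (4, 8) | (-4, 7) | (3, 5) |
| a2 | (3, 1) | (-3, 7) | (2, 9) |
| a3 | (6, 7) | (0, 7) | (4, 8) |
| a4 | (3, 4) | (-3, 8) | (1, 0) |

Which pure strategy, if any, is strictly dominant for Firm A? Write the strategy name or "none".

a3 vs a1: L: 6>4, M: 0>-4, R: 4>3.
a3 vs a2: L: 6>3, M: 0>-3, R: 4>2.
a3 vs a4: L: 6>3, M: 0>-3, R: 4>1.
a3 strictly beats every other strategy against every opponent action, so it is strictly dominant.

a3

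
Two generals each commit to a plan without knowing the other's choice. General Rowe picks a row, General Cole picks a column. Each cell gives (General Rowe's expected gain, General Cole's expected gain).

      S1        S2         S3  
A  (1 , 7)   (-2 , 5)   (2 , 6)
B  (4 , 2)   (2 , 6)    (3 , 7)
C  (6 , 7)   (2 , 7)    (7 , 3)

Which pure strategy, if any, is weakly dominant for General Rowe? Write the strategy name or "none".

C vs A: S1: 6>1, S2: 2>-2, S3: 7>2.
C vs B: S1: 6>4, S2: 2=2, S3: 7>3.
C is at least as good as every other strategy against every opponent action, so it is weakly dominant.

C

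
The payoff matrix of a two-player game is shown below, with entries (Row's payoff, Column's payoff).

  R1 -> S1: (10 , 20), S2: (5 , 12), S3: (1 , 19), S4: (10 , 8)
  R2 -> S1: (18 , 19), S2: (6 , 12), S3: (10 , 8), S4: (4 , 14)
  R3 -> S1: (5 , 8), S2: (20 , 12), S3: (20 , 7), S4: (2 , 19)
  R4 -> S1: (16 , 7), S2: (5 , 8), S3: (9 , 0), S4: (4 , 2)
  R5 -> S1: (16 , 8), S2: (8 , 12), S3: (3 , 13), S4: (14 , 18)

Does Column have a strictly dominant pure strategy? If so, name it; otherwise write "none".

none

S1 fails to dominate S2 at R3 (8<12).
S2 fails to dominate S1 at R1 (12<20).
S3 fails to dominate S1 at R1 (19<20).
S4 fails to dominate S1 at R1 (8<20).
No single strategy dominates all the others.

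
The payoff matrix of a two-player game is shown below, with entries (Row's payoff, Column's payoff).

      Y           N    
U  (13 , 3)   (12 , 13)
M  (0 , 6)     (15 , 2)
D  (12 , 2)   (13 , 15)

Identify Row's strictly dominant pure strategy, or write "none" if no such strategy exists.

none

U fails to dominate M at N (12<15).
M fails to dominate U at Y (0<13).
D fails to dominate U at Y (12<13).
No single strategy dominates all the others.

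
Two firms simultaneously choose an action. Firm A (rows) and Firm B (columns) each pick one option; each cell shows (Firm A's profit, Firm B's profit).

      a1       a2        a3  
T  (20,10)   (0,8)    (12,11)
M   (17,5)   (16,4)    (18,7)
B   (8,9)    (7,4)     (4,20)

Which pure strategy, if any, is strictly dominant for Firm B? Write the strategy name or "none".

a3

a3 vs a1: T: 11>10, M: 7>5, B: 20>9.
a3 vs a2: T: 11>8, M: 7>4, B: 20>4.
a3 strictly beats every other strategy against every opponent action, so it is strictly dominant.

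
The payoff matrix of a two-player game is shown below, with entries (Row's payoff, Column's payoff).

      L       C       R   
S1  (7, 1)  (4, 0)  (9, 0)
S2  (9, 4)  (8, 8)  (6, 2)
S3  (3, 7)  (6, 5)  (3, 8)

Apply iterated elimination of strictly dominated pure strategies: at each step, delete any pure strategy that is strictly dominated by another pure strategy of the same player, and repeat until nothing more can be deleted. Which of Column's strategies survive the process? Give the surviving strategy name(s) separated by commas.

C

Row's strategy S3 is strictly dominated by S2 (L: 9>3, C: 8>6, R: 6>3) and is removed.
Column R is eliminated: L beats it against every remaining row (S1: 1>0, S2: 4>2).
Row S1 is eliminated: S2 beats it against every remaining column (L: 9>7, C: 8>4).
Column's strategy L is strictly dominated by C (S2: 8>4) and is removed.
Among the remaining strategies, none is strictly dominated by another pure strategy of the same player, so the elimination stops.
Surviving strategies — Row: {S2}; Column: {C}.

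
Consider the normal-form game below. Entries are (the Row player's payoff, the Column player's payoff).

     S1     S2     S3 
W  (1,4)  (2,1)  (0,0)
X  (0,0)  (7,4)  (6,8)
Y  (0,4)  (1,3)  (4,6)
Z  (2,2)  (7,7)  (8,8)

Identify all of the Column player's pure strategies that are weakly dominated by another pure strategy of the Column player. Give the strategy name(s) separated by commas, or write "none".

none

Nothing dominates S1: S2 at W (4>1); S3 at W (4>0).
Nothing dominates S2: S1 at X (4>0); S3 at W (1>0).
S3: no other strategy beats it everywhere (S1 at X (8>0); S2 at X (8>4)).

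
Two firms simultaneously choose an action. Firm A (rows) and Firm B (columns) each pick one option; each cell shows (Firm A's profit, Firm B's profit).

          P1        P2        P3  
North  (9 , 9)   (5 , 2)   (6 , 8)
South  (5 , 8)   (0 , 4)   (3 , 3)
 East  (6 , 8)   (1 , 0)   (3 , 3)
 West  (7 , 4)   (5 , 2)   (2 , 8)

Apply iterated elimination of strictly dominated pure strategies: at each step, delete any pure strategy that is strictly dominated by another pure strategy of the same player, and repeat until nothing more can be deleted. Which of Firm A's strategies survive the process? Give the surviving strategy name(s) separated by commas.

North

Row South is eliminated: North beats it against every remaining column (P1: 9>5, P2: 5>0, P3: 6>3).
Firm A's strategy East is strictly dominated by North (P1: 9>6, P2: 5>1, P3: 6>3) and is removed.
Firm B's strategy P2 is strictly dominated by P1 (North: 9>2, West: 4>2) and is removed.
Row West is eliminated: North beats it against every remaining column (P1: 9>7, P3: 6>2).
Firm B's strategy P3 is strictly dominated by P1 (North: 9>8) and is removed.
Among the remaining strategies, none is strictly dominated by another pure strategy of the same player, so the elimination stops.
Surviving strategies — Firm A: {North}; Firm B: {P1}.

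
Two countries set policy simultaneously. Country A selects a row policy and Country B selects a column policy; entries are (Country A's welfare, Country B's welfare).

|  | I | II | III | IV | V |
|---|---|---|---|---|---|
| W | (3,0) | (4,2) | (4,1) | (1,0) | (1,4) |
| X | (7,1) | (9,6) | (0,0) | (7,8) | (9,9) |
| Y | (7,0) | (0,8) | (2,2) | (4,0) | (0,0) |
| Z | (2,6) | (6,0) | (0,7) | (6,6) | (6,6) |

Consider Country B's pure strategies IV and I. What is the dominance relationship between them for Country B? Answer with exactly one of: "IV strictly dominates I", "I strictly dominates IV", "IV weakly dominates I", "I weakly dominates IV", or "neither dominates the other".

IV weakly dominates I

Compare IV to I across every action of Country A: W: 0=0, X: 8>1, Y: 0=0, Z: 6=6.
IV is at least as good everywhere and strictly better somewhere (tied only at W, Y, Z), so IV weakly but not strictly dominates I.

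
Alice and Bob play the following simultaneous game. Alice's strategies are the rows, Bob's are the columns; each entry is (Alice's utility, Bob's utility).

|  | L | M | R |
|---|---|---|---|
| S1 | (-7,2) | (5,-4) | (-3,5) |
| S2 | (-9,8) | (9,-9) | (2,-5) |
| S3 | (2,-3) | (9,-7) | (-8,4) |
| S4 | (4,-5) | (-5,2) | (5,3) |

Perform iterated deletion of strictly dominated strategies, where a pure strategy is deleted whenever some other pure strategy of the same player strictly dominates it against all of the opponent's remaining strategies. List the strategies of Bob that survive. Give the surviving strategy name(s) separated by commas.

Bob's strategy M is strictly dominated by R (S1: 5>-4, S2: -5>-9, S3: 4>-7, S4: 3>2) and is removed.
Row S1 is eliminated: S4 beats it against every remaining column (L: 4>-7, R: 5>-3).
Alice's strategy S2 is strictly dominated by S4 (L: 4>-9, R: 5>2) and is removed.
Alice's strategy S3 is strictly dominated by S4 (L: 4>2, R: 5>-8) and is removed.
Column L is eliminated: R beats it against every remaining row (S4: 3>-5).
Among the remaining strategies, none is strictly dominated by another pure strategy of the same player, so the elimination stops.
Surviving strategies — Alice: {S4}; Bob: {R}.

R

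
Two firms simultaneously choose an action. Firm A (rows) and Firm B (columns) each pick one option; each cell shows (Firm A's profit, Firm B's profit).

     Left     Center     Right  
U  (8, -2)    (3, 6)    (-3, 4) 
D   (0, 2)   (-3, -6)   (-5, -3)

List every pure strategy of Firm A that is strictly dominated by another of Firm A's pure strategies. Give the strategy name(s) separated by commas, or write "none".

U: no other strategy beats it everywhere (D at Left (8>0)).
D is strictly dominated by U (Left: 8>0, Center: 3>-3, Right: -3>-5).

D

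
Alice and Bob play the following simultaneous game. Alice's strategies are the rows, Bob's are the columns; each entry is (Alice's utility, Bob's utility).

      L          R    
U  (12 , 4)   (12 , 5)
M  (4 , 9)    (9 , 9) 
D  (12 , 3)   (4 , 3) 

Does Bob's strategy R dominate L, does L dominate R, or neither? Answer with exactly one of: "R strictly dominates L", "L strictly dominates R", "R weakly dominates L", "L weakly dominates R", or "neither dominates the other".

R's payoffs vs L's, by Alice's action — U: 5>4, M: 9=9, D: 3=3.
R is at least as good everywhere and strictly better somewhere (tied only at M, D), so R weakly but not strictly dominates L.

R weakly dominates L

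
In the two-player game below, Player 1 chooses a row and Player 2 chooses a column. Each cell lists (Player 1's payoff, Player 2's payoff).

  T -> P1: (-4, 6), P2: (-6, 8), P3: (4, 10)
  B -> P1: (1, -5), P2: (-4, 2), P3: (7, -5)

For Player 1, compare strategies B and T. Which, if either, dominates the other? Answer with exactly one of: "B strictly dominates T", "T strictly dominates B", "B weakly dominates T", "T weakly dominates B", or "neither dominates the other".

Compare B to T across each choice by Player 2: P1: 1>-4, P2: -4>-6, P3: 7>4.
B gives a strictly higher payoff against each choice by Player 2, so B strictly dominates T.

B strictly dominates T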